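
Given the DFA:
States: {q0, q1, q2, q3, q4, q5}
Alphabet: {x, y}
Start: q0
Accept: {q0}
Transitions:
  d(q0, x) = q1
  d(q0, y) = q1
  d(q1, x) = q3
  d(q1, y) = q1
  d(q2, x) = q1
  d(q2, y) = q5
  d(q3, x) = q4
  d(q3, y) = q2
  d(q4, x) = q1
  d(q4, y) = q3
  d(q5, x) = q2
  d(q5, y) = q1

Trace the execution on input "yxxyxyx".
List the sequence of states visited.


Input: yxxyxyx
d(q0, y) = q1
d(q1, x) = q3
d(q3, x) = q4
d(q4, y) = q3
d(q3, x) = q4
d(q4, y) = q3
d(q3, x) = q4


q0 -> q1 -> q3 -> q4 -> q3 -> q4 -> q3 -> q4


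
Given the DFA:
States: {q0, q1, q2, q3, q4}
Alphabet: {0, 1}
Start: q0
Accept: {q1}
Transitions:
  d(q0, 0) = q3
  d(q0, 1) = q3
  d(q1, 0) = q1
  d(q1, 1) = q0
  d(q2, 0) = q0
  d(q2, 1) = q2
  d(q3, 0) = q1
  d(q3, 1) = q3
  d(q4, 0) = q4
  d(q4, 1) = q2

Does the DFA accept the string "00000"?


Trace: q0 -> q3 -> q1 -> q1 -> q1 -> q1
Final state: q1
Accept states: {q1}

Yes, accepted (final state q1 is an accept state)


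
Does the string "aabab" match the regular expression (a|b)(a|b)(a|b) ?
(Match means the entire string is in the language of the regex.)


|string| = 5; first = 'a'; last = 'b'

No, "aabab" does not match (a|b)(a|b)(a|b)


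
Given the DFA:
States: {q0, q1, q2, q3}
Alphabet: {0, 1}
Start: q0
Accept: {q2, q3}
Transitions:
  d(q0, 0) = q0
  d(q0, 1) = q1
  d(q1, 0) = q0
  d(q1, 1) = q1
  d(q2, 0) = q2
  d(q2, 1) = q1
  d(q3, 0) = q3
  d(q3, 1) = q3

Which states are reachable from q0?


BFS from q0:
  layer 0: {q0}
  layer 1: {q1}

{q0, q1}


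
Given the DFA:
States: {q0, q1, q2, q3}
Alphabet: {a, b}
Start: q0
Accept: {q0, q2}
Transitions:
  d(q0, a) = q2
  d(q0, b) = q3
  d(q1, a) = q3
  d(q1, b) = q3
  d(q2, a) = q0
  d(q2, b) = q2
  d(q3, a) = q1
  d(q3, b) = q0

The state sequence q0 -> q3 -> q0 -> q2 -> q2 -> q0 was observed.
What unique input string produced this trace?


Trace back each transition to find the symbol:
  q0 --[b]--> q3
  q3 --[b]--> q0
  q0 --[a]--> q2
  q2 --[b]--> q2
  q2 --[a]--> q0

"bbaba"


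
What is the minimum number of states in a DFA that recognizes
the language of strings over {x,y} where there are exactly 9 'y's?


States: count = 0, 1, ..., 9 (that's 10 states), plus a dead state for count > 9.
Total: 10 + 1 = 11. Accept = count-9 state.

11


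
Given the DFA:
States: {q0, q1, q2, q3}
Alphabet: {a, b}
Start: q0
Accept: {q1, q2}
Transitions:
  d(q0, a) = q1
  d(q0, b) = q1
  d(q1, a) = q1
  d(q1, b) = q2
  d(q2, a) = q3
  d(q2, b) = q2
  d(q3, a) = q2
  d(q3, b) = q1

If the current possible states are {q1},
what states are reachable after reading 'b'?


Apply transition on 'b' from each current state:
  d(q1, b) = q2

{q2}


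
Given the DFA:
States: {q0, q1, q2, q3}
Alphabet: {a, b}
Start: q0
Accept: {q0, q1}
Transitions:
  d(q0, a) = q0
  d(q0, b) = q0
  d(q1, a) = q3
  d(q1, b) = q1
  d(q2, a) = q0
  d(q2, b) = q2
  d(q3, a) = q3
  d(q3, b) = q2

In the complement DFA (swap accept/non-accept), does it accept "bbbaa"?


Trace: q0 -> q0 -> q0 -> q0 -> q0 -> q0
Final: q0
Original accept: {q0, q1}
Complement: q0 is in original accept

No, complement rejects (original accepts)


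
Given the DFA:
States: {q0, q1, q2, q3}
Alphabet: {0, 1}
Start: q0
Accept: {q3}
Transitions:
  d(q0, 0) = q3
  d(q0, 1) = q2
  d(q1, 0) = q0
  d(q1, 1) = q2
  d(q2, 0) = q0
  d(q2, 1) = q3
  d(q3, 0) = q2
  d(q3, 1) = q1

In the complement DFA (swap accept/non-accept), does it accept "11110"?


Trace: q0 -> q2 -> q3 -> q1 -> q2 -> q0
Final: q0
Original accept: {q3}
Complement: q0 is not in original accept

Yes, complement accepts (original rejects)


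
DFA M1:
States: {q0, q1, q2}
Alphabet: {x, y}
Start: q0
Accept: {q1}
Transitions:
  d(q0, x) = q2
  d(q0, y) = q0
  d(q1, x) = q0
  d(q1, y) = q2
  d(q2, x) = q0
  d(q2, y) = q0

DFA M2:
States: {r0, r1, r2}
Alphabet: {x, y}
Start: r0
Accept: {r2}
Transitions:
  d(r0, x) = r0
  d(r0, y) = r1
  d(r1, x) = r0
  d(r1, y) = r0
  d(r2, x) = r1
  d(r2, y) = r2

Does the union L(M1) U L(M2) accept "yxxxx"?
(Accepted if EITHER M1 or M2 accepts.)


M1: final=q0 accepted=False
M2: final=r0 accepted=False

No, union rejects (neither accepts)


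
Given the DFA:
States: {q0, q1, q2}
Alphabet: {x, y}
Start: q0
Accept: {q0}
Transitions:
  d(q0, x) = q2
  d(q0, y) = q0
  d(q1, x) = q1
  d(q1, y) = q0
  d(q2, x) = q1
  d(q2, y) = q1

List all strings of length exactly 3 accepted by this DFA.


All strings of length 3: 8 total
Accepted: 3

"xxy", "xyy", "yyy"


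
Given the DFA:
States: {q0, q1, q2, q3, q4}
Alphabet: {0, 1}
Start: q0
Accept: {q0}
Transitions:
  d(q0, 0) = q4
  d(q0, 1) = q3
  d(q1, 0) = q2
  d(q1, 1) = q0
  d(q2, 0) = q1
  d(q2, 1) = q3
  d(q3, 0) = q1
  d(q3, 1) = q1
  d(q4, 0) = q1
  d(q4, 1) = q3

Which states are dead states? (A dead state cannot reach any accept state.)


Forward reachability from each state:
  q0 -> reaches accept state q0 (live)
  q1 -> reaches accept state q0 (live)
  q2 -> reaches accept state q0 (live)
  q3 -> reaches accept state q0 (live)
  q4 -> reaches accept state q0 (live)

None (all states can reach an accept state)


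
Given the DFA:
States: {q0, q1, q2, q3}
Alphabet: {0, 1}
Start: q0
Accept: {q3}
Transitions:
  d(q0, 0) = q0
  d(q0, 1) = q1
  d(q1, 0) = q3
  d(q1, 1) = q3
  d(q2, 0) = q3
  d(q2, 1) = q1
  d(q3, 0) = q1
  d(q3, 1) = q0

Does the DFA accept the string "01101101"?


Trace: q0 -> q0 -> q1 -> q3 -> q1 -> q3 -> q0 -> q0 -> q1
Final state: q1
Accept states: {q3}

No, rejected (final state q1 is not an accept state)


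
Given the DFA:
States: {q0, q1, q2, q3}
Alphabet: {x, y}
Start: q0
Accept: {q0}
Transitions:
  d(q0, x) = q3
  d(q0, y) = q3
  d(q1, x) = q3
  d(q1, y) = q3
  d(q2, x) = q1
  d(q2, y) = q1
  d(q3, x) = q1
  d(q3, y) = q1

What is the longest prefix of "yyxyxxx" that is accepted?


Run the DFA, marking each prefix where the state is accepting:
  "" -> q0 [accept]
  "y" -> q3 [reject]
  "yy" -> q1 [reject]
  "yyx" -> q3 [reject]
  "yyxy" -> q1 [reject]
  "yyxyx" -> q3 [reject]
  "yyxyxx" -> q1 [reject]
  "yyxyxxx" -> q3 [reject]

""


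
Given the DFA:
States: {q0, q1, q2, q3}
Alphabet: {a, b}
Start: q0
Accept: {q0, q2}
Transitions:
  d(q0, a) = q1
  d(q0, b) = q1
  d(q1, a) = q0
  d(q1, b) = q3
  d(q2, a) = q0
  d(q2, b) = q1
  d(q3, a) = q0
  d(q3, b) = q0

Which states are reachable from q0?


BFS from q0:
  layer 0: {q0}
  layer 1: {q1}
  layer 2: {q3}

{q0, q1, q3}


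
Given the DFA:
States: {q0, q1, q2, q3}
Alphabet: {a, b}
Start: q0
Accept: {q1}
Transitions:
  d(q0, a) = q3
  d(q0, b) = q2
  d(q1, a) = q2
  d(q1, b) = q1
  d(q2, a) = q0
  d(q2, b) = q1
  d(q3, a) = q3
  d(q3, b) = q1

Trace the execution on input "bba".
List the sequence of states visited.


Input: bba
d(q0, b) = q2
d(q2, b) = q1
d(q1, a) = q2


q0 -> q2 -> q1 -> q2


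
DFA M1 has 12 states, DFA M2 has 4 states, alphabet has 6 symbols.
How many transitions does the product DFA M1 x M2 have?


Product DFA has 12 * 4 = 48 states.
Each has 6 transitions: 48 * 6 = 288

288


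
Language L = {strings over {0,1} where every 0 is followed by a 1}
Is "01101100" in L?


'00' present: True; ends with '0': True

No, "01101100" is not in L


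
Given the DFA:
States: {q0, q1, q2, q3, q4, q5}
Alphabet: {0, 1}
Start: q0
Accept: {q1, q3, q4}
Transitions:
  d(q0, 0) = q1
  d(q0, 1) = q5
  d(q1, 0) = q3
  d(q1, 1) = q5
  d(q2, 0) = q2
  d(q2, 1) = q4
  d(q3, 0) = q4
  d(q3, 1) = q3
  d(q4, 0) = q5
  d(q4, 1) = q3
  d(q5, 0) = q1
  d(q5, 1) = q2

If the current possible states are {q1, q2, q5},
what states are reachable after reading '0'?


Apply transition on '0' from each current state:
  d(q1, 0) = q3
  d(q2, 0) = q2
  d(q5, 0) = q1

{q1, q2, q3}


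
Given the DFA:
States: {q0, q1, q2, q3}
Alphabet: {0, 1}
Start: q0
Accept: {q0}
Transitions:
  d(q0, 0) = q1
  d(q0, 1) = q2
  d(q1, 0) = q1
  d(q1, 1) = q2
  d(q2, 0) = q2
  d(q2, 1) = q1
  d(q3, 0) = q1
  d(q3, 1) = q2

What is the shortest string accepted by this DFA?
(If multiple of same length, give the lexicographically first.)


BFS by string length (lex-first path to each state shown):
  len 0: q0<-""
Found accept state at length 0.

"" (empty string)


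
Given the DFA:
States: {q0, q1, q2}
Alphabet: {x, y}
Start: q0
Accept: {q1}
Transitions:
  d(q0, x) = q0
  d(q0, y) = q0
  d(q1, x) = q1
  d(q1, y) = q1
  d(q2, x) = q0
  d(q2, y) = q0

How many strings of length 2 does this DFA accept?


Enumerating all length-2 strings:
  "xx" -> q0 [reject]
  "xy" -> q0 [reject]
  "yx" -> q0 [reject]
  "yy" -> q0 [reject]

0 out of 4


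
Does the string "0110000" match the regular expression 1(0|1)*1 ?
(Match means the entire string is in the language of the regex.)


|string| = 7; first = '0'; last = '0'

No, "0110000" does not match 1(0|1)*1


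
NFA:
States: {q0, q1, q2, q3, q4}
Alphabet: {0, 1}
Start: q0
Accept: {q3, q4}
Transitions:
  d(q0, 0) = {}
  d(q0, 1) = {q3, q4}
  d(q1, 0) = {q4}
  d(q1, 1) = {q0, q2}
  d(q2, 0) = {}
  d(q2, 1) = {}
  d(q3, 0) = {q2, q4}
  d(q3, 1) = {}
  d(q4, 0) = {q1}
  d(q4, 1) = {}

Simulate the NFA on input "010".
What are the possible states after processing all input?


Start: {q0}
  --0--> {}
  --1--> {}
  --0--> {}

{} (empty set, no valid transitions)


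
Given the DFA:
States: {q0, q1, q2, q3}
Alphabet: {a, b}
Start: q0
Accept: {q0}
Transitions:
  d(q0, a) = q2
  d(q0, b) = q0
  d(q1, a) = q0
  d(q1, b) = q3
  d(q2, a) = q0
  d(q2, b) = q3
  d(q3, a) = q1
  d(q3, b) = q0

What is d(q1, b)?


Looking up transition d(q1, b)

q3


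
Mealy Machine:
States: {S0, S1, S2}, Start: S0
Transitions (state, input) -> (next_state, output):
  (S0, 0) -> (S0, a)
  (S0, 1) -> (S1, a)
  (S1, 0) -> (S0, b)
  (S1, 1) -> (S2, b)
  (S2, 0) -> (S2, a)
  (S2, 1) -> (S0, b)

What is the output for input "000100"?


Step-by-step:
  (S0, 0) -> (S0, a)
  (S0, 0) -> (S0, a)
  (S0, 0) -> (S0, a)
  (S0, 1) -> (S1, a)
  (S1, 0) -> (S0, b)
  (S0, 0) -> (S0, a)

"aaaaba"


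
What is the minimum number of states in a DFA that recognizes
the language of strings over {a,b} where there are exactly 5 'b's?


States: count = 0, 1, ..., 5 (that's 6 states), plus a dead state for count > 5.
Total: 6 + 1 = 7. Accept = count-5 state.

7


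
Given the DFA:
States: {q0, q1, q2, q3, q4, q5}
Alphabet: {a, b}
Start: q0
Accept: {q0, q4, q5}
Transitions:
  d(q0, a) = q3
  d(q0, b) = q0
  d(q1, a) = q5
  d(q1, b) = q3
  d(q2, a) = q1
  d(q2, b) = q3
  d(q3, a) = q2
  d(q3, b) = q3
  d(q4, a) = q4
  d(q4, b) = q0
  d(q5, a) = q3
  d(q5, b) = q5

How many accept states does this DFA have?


Accept states listed: {q0, q4, q5}
Counting: q0(1) q4(2) q5(3)

3


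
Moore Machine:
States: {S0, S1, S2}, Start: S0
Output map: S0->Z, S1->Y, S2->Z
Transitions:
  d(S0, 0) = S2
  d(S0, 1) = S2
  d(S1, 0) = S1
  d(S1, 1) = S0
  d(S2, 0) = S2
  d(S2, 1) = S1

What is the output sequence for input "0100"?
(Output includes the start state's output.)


Start: S0 (output Z)
  --0--> S2 (output Z)
  --1--> S1 (output Y)
  --0--> S1 (output Y)
  --0--> S1 (output Y)

"ZZYYY"


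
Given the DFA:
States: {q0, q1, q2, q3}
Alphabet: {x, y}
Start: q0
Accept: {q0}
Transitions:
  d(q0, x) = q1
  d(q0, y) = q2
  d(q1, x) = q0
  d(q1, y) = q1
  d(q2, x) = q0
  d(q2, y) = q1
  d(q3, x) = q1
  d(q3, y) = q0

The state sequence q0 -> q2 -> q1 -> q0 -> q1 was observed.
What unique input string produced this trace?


Trace back each transition to find the symbol:
  q0 --[y]--> q2
  q2 --[y]--> q1
  q1 --[x]--> q0
  q0 --[x]--> q1

"yyxx"


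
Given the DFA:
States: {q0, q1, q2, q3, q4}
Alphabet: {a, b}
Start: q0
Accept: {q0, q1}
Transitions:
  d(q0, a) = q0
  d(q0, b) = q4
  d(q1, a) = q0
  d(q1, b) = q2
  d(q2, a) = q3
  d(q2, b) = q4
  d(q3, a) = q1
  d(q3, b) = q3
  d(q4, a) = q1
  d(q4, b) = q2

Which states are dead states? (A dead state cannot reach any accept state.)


Forward reachability from each state:
  q0 -> reaches accept state q0 (live)
  q1 -> reaches accept state q0 (live)
  q2 -> reaches accept state q0 (live)
  q3 -> reaches accept state q0 (live)
  q4 -> reaches accept state q0 (live)

None (all states can reach an accept state)


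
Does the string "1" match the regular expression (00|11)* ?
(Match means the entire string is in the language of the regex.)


|string| = 1; first = '1'; last = '1'

No, "1" does not match (00|11)*


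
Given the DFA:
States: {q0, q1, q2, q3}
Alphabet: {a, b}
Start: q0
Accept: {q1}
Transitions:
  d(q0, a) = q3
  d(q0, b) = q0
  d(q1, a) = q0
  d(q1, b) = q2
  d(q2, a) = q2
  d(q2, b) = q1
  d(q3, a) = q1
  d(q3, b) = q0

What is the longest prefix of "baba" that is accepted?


Run the DFA, marking each prefix where the state is accepting:
  "" -> q0 [reject]
  "b" -> q0 [reject]
  "ba" -> q3 [reject]
  "bab" -> q0 [reject]
  "baba" -> q3 [reject]

No prefix is accepted


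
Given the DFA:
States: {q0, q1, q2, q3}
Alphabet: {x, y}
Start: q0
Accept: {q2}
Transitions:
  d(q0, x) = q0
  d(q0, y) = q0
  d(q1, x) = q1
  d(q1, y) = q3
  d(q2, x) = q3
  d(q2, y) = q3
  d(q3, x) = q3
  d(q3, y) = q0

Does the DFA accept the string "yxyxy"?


Trace: q0 -> q0 -> q0 -> q0 -> q0 -> q0
Final state: q0
Accept states: {q2}

No, rejected (final state q0 is not an accept state)


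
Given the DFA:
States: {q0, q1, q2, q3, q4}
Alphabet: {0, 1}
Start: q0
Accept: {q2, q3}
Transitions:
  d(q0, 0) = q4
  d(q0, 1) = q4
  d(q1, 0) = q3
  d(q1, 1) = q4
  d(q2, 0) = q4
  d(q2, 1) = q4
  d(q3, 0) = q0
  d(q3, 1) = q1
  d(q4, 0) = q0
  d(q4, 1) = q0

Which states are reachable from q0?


BFS from q0:
  layer 0: {q0}
  layer 1: {q4}

{q0, q4}


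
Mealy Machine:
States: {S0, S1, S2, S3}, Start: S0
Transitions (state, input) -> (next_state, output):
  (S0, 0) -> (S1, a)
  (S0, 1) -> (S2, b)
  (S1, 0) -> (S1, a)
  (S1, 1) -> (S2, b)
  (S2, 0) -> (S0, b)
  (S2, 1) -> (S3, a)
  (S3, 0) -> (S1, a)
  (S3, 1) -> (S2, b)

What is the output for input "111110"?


Step-by-step:
  (S0, 1) -> (S2, b)
  (S2, 1) -> (S3, a)
  (S3, 1) -> (S2, b)
  (S2, 1) -> (S3, a)
  (S3, 1) -> (S2, b)
  (S2, 0) -> (S0, b)

"bababb"


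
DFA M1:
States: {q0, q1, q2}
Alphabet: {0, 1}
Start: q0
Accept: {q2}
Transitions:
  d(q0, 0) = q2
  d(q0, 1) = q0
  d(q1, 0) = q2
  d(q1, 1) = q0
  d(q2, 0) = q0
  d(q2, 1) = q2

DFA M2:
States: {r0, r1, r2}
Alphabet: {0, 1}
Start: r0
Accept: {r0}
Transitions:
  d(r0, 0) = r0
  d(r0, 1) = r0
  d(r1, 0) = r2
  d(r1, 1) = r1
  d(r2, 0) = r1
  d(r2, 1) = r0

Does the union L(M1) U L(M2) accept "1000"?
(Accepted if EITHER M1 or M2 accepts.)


M1: final=q2 accepted=True
M2: final=r0 accepted=True

Yes, union accepts


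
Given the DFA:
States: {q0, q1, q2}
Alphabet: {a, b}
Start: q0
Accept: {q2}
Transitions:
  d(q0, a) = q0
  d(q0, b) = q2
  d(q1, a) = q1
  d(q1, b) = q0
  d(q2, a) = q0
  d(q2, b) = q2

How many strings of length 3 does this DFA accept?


Enumerating all length-3 strings:
  "aaa" -> q0 [reject]
  "aab" -> q2 [accept]
  "aba" -> q0 [reject]
  "abb" -> q2 [accept]
  "baa" -> q0 [reject]
  "bab" -> q2 [accept]
  "bba" -> q0 [reject]
  "bbb" -> q2 [accept]

4 out of 8


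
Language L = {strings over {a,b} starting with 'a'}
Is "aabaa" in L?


first symbol = 'a'

Yes, "aabaa" is in L


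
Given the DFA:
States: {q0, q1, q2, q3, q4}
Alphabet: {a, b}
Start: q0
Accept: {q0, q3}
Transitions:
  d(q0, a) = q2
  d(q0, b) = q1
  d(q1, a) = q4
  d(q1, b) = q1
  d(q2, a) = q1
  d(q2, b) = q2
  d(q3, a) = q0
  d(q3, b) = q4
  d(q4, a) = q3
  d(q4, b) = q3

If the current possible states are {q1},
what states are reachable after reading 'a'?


Apply transition on 'a' from each current state:
  d(q1, a) = q4

{q4}


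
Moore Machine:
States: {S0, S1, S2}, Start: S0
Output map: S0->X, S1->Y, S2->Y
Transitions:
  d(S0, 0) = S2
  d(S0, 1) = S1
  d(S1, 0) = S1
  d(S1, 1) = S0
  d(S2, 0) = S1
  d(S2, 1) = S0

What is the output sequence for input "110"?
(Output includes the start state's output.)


Start: S0 (output X)
  --1--> S1 (output Y)
  --1--> S0 (output X)
  --0--> S2 (output Y)

"XYXY"


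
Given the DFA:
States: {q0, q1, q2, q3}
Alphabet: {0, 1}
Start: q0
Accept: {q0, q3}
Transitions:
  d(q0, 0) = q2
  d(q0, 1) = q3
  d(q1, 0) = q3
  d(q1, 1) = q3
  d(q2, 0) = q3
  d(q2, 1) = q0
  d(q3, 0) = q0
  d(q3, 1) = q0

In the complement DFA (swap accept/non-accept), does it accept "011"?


Trace: q0 -> q2 -> q0 -> q3
Final: q3
Original accept: {q0, q3}
Complement: q3 is in original accept

No, complement rejects (original accepts)


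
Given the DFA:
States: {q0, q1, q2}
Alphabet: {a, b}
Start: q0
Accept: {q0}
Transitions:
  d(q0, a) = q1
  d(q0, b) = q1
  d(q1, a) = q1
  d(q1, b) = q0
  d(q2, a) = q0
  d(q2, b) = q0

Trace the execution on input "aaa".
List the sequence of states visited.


Input: aaa
d(q0, a) = q1
d(q1, a) = q1
d(q1, a) = q1


q0 -> q1 -> q1 -> q1


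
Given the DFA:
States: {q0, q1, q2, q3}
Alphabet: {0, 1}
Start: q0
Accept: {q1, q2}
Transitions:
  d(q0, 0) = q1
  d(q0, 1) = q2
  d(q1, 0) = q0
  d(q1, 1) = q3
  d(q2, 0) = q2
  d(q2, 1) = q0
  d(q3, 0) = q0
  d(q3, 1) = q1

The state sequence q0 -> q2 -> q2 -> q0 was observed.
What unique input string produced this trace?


Trace back each transition to find the symbol:
  q0 --[1]--> q2
  q2 --[0]--> q2
  q2 --[1]--> q0

"101"


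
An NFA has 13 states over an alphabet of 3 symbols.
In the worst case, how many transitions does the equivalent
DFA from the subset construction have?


Subset construction: one DFA state per subset of NFA states = 2^13 = 8192 states.
Each DFA state has 3 outgoing transitions: 8192 * 3 = 24576

24576


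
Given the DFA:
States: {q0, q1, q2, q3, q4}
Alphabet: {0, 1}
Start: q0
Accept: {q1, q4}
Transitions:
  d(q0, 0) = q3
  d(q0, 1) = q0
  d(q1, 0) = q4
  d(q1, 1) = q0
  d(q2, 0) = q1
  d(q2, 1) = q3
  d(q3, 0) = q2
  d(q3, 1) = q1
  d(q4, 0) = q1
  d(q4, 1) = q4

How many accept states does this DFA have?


Accept states listed: {q1, q4}
Counting: q1(1) q4(2)

2


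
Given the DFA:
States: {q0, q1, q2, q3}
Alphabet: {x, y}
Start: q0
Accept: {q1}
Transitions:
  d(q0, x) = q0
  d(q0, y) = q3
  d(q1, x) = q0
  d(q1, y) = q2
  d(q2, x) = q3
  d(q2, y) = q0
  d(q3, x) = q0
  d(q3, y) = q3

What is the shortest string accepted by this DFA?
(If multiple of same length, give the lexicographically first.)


BFS by string length (lex-first path to each state shown):
  len 0: q0<-""
  len 1: q0<-"x", q3<-"y"
  len 2: q0<-"xx", q3<-"xy"
  len 3: q0<-"xxx", q3<-"xxy"
  len 4: q0<-"xxxx", q3<-"xxxy"
  len 5: q0<-"xxxxx", q3<-"xxxxy"
  len 6: q0<-"xxxxxx", q3<-"xxxxxy"
  len 7: q0<-"xxxxxxx", q3<-"xxxxxxy"
  len 8: q0<-"xxxxxxxx", q3<-"xxxxxxxy"

No string accepted (empty language)


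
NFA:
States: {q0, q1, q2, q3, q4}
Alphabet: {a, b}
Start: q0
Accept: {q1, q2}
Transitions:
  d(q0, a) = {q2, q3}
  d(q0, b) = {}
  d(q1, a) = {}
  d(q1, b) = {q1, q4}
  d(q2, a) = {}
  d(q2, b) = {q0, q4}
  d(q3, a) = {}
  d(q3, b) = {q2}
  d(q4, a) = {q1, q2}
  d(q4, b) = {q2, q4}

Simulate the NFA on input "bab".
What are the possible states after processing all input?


Start: {q0}
  --b--> {}
  --a--> {}
  --b--> {}

{} (empty set, no valid transitions)


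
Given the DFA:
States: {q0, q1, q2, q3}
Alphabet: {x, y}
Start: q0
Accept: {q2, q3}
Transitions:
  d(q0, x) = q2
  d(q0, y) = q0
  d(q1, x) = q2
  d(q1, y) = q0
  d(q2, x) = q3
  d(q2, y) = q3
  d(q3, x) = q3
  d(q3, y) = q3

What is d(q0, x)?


Looking up transition d(q0, x)

q2


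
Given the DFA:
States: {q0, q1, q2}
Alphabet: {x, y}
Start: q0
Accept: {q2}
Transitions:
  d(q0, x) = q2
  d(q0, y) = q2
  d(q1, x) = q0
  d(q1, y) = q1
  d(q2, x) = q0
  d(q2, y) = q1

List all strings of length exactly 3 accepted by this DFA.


All strings of length 3: 8 total
Accepted: 4

"xxx", "xxy", "yxx", "yxy"


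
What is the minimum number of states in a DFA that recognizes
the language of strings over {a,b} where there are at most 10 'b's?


States: count = 0, 1, ..., 10 (all accepting; 11 states), plus a dead state for count > 10.
Total: 11 + 1 = 12.

12


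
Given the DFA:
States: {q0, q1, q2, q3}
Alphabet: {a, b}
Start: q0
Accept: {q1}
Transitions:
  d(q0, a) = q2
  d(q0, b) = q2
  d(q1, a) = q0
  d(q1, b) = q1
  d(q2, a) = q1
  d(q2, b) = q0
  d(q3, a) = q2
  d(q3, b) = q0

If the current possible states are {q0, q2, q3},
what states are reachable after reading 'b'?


Apply transition on 'b' from each current state:
  d(q0, b) = q2
  d(q2, b) = q0
  d(q3, b) = q0

{q0, q2}


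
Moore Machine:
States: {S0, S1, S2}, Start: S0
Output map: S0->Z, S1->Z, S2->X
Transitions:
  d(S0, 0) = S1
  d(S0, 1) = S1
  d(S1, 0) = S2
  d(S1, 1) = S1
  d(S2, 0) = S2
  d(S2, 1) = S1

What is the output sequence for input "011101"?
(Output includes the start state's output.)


Start: S0 (output Z)
  --0--> S1 (output Z)
  --1--> S1 (output Z)
  --1--> S1 (output Z)
  --1--> S1 (output Z)
  --0--> S2 (output X)
  --1--> S1 (output Z)

"ZZZZZXZ"


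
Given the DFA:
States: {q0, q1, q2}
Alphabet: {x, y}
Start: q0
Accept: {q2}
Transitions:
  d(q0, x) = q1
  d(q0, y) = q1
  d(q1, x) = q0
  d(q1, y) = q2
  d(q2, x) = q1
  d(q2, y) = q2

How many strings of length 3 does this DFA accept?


Enumerating all length-3 strings:
  "xxx" -> q1 [reject]
  "xxy" -> q1 [reject]
  "xyx" -> q1 [reject]
  "xyy" -> q2 [accept]
  "yxx" -> q1 [reject]
  "yxy" -> q1 [reject]
  "yyx" -> q1 [reject]
  "yyy" -> q2 [accept]

2 out of 8


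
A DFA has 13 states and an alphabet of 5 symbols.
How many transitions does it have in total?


Each state has exactly one transition per symbol.
13 * 5 = 65

65


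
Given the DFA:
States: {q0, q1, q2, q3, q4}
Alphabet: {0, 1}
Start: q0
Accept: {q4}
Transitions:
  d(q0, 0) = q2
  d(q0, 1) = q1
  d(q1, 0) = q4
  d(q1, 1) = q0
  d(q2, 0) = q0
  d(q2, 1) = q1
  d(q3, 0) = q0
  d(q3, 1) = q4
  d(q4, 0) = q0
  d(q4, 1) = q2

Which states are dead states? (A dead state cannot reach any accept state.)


Forward reachability from each state:
  q0 -> reaches accept state q4 (live)
  q1 -> reaches accept state q4 (live)
  q2 -> reaches accept state q4 (live)
  q3 -> reaches accept state q4 (live)
  q4 -> reaches accept state q4 (live)

None (all states can reach an accept state)


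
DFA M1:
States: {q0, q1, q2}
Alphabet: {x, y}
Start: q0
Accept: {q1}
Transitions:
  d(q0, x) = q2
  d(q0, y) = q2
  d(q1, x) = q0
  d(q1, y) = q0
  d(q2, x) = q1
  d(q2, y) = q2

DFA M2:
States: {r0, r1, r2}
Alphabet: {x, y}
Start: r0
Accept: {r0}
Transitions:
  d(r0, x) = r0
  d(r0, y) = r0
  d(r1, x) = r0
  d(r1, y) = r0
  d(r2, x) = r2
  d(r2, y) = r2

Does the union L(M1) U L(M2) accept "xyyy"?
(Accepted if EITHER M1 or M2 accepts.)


M1: final=q2 accepted=False
M2: final=r0 accepted=True

Yes, union accepts


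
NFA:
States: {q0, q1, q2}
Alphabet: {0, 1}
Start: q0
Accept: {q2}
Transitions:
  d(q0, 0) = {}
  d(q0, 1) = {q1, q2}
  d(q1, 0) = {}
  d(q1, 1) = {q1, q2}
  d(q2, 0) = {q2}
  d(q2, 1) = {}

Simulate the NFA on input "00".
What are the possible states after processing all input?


Start: {q0}
  --0--> {}
  --0--> {}

{} (empty set, no valid transitions)


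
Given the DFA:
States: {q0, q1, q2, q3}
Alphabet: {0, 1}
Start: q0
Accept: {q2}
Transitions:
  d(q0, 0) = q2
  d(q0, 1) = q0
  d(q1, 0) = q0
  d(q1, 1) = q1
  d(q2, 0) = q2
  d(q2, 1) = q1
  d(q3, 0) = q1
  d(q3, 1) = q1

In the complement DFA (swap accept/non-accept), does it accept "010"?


Trace: q0 -> q2 -> q1 -> q0
Final: q0
Original accept: {q2}
Complement: q0 is not in original accept

Yes, complement accepts (original rejects)


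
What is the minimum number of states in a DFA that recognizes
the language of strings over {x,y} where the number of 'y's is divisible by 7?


States track (count of 'y') mod 7.
Need 7 states: one per remainder 0..6; accept = remainder 0.

7


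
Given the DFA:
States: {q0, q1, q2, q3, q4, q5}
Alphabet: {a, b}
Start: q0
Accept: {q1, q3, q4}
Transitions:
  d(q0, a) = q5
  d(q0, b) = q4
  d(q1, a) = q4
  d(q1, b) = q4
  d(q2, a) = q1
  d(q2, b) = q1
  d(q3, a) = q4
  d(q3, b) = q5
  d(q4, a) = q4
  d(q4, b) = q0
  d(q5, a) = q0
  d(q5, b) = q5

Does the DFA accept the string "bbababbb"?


Trace: q0 -> q4 -> q0 -> q5 -> q5 -> q0 -> q4 -> q0 -> q4
Final state: q4
Accept states: {q1, q3, q4}

Yes, accepted (final state q4 is an accept state)


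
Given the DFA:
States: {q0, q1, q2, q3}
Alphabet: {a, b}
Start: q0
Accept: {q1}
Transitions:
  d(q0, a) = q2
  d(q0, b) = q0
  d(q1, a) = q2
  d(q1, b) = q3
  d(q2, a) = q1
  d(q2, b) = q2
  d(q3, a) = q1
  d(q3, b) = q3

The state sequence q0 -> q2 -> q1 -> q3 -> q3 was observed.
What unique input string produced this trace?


Trace back each transition to find the symbol:
  q0 --[a]--> q2
  q2 --[a]--> q1
  q1 --[b]--> q3
  q3 --[b]--> q3

"aabb"


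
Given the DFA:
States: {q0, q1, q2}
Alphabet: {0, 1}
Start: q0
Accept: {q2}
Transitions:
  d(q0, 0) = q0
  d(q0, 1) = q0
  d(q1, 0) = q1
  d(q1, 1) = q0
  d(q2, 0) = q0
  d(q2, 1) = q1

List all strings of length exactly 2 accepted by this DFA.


All strings of length 2: 4 total
Accepted: 0

None


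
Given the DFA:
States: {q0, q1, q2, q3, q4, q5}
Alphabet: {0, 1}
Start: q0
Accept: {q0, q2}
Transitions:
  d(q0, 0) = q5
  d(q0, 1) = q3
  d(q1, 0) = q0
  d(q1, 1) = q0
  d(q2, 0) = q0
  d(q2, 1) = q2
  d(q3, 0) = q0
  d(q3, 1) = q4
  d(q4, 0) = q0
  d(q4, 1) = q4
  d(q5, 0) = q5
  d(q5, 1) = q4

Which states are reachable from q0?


BFS from q0:
  layer 0: {q0}
  layer 1: {q3, q5}
  layer 2: {q4}

{q0, q3, q4, q5}


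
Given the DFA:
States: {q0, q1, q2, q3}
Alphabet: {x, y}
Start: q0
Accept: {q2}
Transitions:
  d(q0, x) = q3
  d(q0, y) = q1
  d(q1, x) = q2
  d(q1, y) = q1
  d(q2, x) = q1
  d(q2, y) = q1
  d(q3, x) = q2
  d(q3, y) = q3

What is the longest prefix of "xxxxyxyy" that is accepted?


Run the DFA, marking each prefix where the state is accepting:
  "" -> q0 [reject]
  "x" -> q3 [reject]
  "xx" -> q2 [accept]
  "xxx" -> q1 [reject]
  "xxxx" -> q2 [accept]
  "xxxxy" -> q1 [reject]
  "xxxxyx" -> q2 [accept]
  "xxxxyxy" -> q1 [reject]
  "xxxxyxyy" -> q1 [reject]

"xxxxyx"


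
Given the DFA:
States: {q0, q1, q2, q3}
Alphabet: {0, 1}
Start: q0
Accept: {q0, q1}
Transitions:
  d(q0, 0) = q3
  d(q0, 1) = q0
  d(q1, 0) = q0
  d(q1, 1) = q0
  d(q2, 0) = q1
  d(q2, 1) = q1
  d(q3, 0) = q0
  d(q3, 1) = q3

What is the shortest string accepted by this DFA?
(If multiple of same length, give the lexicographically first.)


BFS by string length (lex-first path to each state shown):
  len 0: q0<-""
Found accept state at length 0.

"" (empty string)


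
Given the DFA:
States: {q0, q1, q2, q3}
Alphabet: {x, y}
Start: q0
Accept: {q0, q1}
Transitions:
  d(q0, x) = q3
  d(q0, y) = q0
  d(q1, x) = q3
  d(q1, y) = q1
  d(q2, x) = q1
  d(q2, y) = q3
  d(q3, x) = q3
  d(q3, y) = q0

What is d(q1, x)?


Looking up transition d(q1, x)

q3


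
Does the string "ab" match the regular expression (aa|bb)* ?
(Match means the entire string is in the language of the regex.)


|string| = 2; first = 'a'; last = 'b'

No, "ab" does not match (aa|bb)*


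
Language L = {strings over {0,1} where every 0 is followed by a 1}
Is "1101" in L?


'00' present: False; ends with '0': False

Yes, "1101" is in L


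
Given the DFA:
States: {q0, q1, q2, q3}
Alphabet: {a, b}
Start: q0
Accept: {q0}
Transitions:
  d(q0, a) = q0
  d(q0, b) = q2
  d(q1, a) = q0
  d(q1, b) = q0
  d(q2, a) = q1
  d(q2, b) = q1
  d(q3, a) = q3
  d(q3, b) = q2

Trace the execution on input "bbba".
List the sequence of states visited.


Input: bbba
d(q0, b) = q2
d(q2, b) = q1
d(q1, b) = q0
d(q0, a) = q0


q0 -> q2 -> q1 -> q0 -> q0


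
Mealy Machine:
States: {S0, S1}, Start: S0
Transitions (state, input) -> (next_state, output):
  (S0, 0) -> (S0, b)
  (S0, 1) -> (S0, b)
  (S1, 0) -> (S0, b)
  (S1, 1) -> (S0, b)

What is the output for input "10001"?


Step-by-step:
  (S0, 1) -> (S0, b)
  (S0, 0) -> (S0, b)
  (S0, 0) -> (S0, b)
  (S0, 0) -> (S0, b)
  (S0, 1) -> (S0, b)

"bbbbb"


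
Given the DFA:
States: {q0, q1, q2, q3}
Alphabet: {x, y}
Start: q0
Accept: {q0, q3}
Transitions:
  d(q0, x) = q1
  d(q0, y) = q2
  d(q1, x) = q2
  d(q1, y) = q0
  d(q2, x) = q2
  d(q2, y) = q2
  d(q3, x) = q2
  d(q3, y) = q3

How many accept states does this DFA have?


Accept states listed: {q0, q3}
Counting: q0(1) q3(2)

2


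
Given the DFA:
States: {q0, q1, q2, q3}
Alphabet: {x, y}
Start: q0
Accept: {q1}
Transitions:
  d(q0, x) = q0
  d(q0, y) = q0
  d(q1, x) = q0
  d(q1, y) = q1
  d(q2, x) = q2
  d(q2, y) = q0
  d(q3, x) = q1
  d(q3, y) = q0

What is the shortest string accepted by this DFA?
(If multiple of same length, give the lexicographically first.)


BFS by string length (lex-first path to each state shown):
  len 0: q0<-""
  len 1: q0<-"x"
  len 2: q0<-"xx"
  len 3: q0<-"xxx"
  len 4: q0<-"xxxx"
  len 5: q0<-"xxxxx"
  len 6: q0<-"xxxxxx"
  len 7: q0<-"xxxxxxx"
  len 8: q0<-"xxxxxxxx"

No string accepted (empty language)


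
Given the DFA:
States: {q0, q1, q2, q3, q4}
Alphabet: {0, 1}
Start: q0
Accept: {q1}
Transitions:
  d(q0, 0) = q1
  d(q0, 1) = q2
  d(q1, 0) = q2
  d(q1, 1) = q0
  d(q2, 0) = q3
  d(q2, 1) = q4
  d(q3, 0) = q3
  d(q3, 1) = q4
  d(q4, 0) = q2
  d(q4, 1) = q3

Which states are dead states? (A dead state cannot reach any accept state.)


Forward reachability from each state:
  q0 -> reaches accept state q1 (live)
  q1 -> reaches accept state q1 (live)
  q2 -> reaches {q2, q3, q4}, no accept state (dead)
  q3 -> reaches {q2, q3, q4}, no accept state (dead)
  q4 -> reaches {q2, q3, q4}, no accept state (dead)

{q2, q3, q4}


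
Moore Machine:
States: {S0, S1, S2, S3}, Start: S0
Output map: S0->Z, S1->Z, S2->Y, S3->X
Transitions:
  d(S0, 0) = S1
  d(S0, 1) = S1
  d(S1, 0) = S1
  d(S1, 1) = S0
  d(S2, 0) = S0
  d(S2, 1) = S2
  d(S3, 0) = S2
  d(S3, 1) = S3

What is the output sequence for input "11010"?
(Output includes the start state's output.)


Start: S0 (output Z)
  --1--> S1 (output Z)
  --1--> S0 (output Z)
  --0--> S1 (output Z)
  --1--> S0 (output Z)
  --0--> S1 (output Z)

"ZZZZZZ"


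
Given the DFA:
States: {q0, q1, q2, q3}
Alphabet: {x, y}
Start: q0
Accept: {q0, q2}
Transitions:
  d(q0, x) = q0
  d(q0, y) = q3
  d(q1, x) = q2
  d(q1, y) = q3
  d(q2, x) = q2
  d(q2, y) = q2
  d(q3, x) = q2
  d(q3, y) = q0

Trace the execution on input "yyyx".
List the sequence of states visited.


Input: yyyx
d(q0, y) = q3
d(q3, y) = q0
d(q0, y) = q3
d(q3, x) = q2


q0 -> q3 -> q0 -> q3 -> q2


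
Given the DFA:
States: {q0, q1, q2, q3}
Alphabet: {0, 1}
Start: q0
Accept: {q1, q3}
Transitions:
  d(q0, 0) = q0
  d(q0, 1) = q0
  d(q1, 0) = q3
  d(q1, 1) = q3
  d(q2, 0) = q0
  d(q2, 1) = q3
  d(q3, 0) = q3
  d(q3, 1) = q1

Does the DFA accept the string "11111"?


Trace: q0 -> q0 -> q0 -> q0 -> q0 -> q0
Final state: q0
Accept states: {q1, q3}

No, rejected (final state q0 is not an accept state)


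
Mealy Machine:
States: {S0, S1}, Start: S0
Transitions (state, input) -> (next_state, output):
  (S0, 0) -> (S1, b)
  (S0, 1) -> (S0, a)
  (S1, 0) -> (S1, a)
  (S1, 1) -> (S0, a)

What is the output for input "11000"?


Step-by-step:
  (S0, 1) -> (S0, a)
  (S0, 1) -> (S0, a)
  (S0, 0) -> (S1, b)
  (S1, 0) -> (S1, a)
  (S1, 0) -> (S1, a)

"aabaa"


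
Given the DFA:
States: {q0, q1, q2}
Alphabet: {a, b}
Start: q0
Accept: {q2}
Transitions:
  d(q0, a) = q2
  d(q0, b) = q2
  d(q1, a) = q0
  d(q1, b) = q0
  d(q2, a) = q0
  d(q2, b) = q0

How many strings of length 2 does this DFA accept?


Enumerating all length-2 strings:
  "aa" -> q0 [reject]
  "ab" -> q0 [reject]
  "ba" -> q0 [reject]
  "bb" -> q0 [reject]

0 out of 4


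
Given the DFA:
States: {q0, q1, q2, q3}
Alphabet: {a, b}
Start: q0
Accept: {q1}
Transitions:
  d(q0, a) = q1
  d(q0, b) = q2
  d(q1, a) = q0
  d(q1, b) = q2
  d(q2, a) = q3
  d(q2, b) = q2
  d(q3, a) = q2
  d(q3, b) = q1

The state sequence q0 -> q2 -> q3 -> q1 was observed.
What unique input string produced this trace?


Trace back each transition to find the symbol:
  q0 --[b]--> q2
  q2 --[a]--> q3
  q3 --[b]--> q1

"bab"


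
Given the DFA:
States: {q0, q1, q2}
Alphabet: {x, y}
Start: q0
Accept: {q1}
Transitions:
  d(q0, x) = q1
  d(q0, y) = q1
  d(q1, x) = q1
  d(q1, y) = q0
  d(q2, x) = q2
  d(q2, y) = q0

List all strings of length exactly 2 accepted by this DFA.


All strings of length 2: 4 total
Accepted: 2

"xx", "yx"


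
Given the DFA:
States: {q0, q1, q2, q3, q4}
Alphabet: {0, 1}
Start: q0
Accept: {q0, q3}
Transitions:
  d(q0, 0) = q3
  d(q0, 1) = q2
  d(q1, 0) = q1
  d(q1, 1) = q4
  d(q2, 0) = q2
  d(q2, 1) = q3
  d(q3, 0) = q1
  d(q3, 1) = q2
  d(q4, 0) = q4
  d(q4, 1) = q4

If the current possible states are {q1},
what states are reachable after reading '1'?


Apply transition on '1' from each current state:
  d(q1, 1) = q4

{q4}


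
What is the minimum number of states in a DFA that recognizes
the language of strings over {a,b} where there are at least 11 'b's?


States: count = 0, 1, ..., 10, and a final '>= 11' state.
Total: 11 + 1 = 12. Accept = '>= 11' state.

12


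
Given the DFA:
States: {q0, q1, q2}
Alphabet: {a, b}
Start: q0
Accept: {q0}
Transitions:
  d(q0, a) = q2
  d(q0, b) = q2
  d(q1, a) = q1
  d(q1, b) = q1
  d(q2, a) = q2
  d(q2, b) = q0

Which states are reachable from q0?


BFS from q0:
  layer 0: {q0}
  layer 1: {q2}

{q0, q2}


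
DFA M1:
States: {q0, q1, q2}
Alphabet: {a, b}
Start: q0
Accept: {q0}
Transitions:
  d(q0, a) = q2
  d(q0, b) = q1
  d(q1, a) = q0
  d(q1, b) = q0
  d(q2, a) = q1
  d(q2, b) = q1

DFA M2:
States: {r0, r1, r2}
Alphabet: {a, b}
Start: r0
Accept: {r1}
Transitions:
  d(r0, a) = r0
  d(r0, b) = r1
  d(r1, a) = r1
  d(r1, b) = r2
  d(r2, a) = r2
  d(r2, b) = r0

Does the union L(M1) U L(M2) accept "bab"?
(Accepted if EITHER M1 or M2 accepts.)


M1: final=q1 accepted=False
M2: final=r2 accepted=False

No, union rejects (neither accepts)


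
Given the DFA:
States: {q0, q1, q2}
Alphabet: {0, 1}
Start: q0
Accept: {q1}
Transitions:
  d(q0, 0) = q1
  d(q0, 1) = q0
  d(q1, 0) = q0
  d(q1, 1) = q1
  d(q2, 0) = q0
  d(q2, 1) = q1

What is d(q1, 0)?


Looking up transition d(q1, 0)

q0


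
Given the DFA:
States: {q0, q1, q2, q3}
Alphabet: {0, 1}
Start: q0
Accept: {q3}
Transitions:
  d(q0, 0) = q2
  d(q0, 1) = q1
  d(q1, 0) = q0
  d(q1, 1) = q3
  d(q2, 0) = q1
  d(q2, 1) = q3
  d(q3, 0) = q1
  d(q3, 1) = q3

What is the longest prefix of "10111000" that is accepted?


Run the DFA, marking each prefix where the state is accepting:
  "" -> q0 [reject]
  "1" -> q1 [reject]
  "10" -> q0 [reject]
  "101" -> q1 [reject]
  "1011" -> q3 [accept]
  "10111" -> q3 [accept]
  "101110" -> q1 [reject]
  "1011100" -> q0 [reject]
  "10111000" -> q2 [reject]

"10111"


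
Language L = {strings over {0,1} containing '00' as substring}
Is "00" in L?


'00' occurs at index 0

Yes, "00" is in L


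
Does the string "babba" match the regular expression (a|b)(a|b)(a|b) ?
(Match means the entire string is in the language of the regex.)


|string| = 5; first = 'b'; last = 'a'

No, "babba" does not match (a|b)(a|b)(a|b)


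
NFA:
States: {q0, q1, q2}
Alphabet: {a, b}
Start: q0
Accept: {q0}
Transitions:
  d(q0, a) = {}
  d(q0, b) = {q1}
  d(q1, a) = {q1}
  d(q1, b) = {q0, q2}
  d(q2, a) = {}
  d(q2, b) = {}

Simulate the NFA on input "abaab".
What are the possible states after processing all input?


Start: {q0}
  --a--> {}
  --b--> {}
  --a--> {}
  --a--> {}
  --b--> {}

{} (empty set, no valid transitions)


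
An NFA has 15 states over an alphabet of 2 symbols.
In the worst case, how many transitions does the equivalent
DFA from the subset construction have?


Subset construction: one DFA state per subset of NFA states = 2^15 = 32768 states.
Each DFA state has 2 outgoing transitions: 32768 * 2 = 65536

65536


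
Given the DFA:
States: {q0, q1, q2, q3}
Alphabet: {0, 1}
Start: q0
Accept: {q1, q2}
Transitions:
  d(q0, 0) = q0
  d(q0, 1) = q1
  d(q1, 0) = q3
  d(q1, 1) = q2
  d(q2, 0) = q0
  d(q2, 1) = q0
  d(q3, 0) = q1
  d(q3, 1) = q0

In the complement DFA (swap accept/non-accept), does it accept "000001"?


Trace: q0 -> q0 -> q0 -> q0 -> q0 -> q0 -> q1
Final: q1
Original accept: {q1, q2}
Complement: q1 is in original accept

No, complement rejects (original accepts)


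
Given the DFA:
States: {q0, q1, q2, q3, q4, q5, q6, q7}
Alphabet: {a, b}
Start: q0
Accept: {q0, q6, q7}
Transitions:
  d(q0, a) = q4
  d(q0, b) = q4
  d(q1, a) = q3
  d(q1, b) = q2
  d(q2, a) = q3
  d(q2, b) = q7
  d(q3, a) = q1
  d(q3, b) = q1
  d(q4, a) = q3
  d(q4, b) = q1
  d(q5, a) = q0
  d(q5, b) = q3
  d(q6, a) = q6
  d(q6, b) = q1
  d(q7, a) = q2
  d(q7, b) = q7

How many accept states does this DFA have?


Accept states listed: {q0, q6, q7}
Counting: q0(1) q6(2) q7(3)

3


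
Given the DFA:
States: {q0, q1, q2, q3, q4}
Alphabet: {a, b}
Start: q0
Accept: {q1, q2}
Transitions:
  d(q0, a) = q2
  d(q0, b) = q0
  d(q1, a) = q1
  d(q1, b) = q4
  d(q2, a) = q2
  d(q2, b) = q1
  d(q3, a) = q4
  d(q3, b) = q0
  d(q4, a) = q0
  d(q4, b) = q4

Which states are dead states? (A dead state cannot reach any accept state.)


Forward reachability from each state:
  q0 -> reaches accept state q1 (live)
  q1 -> reaches accept state q1 (live)
  q2 -> reaches accept state q1 (live)
  q3 -> reaches accept state q1 (live)
  q4 -> reaches accept state q1 (live)

None (all states can reach an accept state)


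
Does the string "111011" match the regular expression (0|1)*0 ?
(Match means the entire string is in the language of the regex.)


|string| = 6; first = '1'; last = '1'

No, "111011" does not match (0|1)*0


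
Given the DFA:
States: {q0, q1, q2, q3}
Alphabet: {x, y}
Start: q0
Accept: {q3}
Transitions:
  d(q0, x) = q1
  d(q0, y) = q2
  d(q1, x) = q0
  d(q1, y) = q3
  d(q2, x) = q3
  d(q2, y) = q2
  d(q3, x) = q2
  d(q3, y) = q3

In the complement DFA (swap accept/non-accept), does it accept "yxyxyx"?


Trace: q0 -> q2 -> q3 -> q3 -> q2 -> q2 -> q3
Final: q3
Original accept: {q3}
Complement: q3 is in original accept

No, complement rejects (original accepts)


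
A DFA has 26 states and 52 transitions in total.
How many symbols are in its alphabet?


Each state has exactly one transition per symbol.
|alphabet| = transitions / states = 52 / 26 = 2

2


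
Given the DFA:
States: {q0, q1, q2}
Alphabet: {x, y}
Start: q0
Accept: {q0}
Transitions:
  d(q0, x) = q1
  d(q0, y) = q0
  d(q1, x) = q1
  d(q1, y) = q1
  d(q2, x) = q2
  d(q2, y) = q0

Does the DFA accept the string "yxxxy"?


Trace: q0 -> q0 -> q1 -> q1 -> q1 -> q1
Final state: q1
Accept states: {q0}

No, rejected (final state q1 is not an accept state)


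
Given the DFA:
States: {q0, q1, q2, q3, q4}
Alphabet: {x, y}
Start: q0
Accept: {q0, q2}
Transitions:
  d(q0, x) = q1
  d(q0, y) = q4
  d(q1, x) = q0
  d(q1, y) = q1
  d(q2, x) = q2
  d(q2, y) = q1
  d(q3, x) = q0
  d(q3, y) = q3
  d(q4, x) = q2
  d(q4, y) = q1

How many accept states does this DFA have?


Accept states listed: {q0, q2}
Counting: q0(1) q2(2)

2


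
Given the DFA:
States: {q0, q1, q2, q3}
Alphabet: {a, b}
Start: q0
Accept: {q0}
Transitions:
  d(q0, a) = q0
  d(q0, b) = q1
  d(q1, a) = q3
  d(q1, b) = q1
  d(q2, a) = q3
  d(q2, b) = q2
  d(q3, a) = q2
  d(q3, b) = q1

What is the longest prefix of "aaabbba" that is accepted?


Run the DFA, marking each prefix where the state is accepting:
  "" -> q0 [accept]
  "a" -> q0 [accept]
  "aa" -> q0 [accept]
  "aaa" -> q0 [accept]
  "aaab" -> q1 [reject]
  "aaabb" -> q1 [reject]
  "aaabbb" -> q1 [reject]
  "aaabbba" -> q3 [reject]

"aaa"


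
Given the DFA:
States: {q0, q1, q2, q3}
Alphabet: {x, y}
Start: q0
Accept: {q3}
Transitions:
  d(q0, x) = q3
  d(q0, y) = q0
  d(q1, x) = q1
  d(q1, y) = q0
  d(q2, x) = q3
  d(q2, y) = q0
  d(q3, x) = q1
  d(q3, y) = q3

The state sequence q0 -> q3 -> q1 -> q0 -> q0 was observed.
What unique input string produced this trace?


Trace back each transition to find the symbol:
  q0 --[x]--> q3
  q3 --[x]--> q1
  q1 --[y]--> q0
  q0 --[y]--> q0

"xxyy"


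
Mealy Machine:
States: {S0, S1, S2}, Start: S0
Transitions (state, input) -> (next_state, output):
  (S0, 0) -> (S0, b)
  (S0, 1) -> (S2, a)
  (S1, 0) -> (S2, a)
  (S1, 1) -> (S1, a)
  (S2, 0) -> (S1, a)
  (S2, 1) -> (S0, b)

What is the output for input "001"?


Step-by-step:
  (S0, 0) -> (S0, b)
  (S0, 0) -> (S0, b)
  (S0, 1) -> (S2, a)

"bba"
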